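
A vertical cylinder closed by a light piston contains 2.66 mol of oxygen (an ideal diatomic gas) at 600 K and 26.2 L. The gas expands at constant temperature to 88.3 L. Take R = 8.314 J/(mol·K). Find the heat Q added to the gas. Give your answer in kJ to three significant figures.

Isothermal ⇒ ΔU = 0, so Q = W = nRT ln(V₂/V₁).
Q = (2.66)(8.314)(600) ln(88.3/26.2) = 13269 × 1.215 = 16122 J.

Q ≈ 16.1 kJ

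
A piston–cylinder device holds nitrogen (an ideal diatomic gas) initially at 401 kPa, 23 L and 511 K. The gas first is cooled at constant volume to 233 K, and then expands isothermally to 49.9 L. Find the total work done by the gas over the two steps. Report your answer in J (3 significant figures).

Step 1 (isochoric): W = 0 (constant volume).
After step 1: P = 182.8 kPa (V unchanged).
Step 2 (isothermal): W = P₁V₁ ln(V₂/V₁) = (4205) ln(49.9/23) = 3257 J.
W_total = 0 + 3257 = 3257 J.

W_total ≈ 3260 J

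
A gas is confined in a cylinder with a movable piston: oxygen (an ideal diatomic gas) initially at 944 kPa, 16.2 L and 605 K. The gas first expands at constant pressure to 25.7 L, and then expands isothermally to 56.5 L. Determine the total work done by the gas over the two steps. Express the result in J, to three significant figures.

Step 1 (isobaric): W = PΔV = (944 kPa)(25.7 − 16.2 L) = 8968 J.
After step 1: P = 944 kPa, V = 25.7 L, T = 959.8 K.
Step 2 (isothermal): W = P₁V₁ ln(V₂/V₁) = (24261) ln(56.5/25.7) = 19111 J.
W_total = 8968 + 19111 = 28079 J.

W_total ≈ 28100 J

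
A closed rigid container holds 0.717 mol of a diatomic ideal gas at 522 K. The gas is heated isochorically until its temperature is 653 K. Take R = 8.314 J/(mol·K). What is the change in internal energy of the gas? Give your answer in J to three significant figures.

ΔU ≈ 1950 J

Constant volume ⇒ W = 0, so Q = ΔU = nCᵥΔT with Cᵥ = 5R/2 = 20.79 J/(mol·K).
ΔU = (0.717)(20.79)(653 − 522) = 1952 J.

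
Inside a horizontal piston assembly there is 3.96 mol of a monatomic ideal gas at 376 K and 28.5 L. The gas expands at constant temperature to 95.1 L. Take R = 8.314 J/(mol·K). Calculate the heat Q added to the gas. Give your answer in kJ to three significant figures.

Q ≈ 14.9 kJ

Isothermal ⇒ ΔU = 0, so Q = W = nRT ln(V₂/V₁).
Q = (3.96)(8.314)(376) ln(95.1/28.5) = 12379 × 1.205 = 14917 J.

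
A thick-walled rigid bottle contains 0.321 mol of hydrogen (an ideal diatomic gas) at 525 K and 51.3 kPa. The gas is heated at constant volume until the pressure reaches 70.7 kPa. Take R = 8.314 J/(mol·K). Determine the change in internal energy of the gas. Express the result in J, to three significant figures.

Constant volume ⇒ W = 0, so Q = ΔU = nCᵥΔT with Cᵥ = 5R/2 = 20.79 J/(mol·K).
At constant V, T₂/T₁ = P₂/P₁ ⇒ ΔT = T₁(P₂/P₁ − 1) = 525·(70.7/51.3 − 1) = 198.5 K.
ΔU = (0.321)(20.79)(198.5) = 1325 J.

ΔU ≈ 1320 J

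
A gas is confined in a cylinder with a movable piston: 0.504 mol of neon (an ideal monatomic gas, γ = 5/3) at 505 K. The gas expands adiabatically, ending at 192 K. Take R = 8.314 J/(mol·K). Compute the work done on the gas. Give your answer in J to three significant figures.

Adiabatic ⇒ Q = 0, so W_by = −ΔU = nCᵥ(T₁ − T₂).
Cᵥ = 3R/2 = 12.47 J/(mol·K).
W = (0.504)(12.47)(505 − 192) = 1967 J.
Work on gas = −W_by = -1967 J.

W ≈ -1970 J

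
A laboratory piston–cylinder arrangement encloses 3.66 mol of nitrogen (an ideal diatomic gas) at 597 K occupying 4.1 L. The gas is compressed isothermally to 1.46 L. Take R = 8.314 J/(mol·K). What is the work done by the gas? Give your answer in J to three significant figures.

Isothermal: W = nRT ln(V₂/V₁).
W = (3.66)(8.314)(597) × ln(1.46/4.1)
  = 18166 × -1.033
W_by_gas = -18758 J.

W ≈ -18800 J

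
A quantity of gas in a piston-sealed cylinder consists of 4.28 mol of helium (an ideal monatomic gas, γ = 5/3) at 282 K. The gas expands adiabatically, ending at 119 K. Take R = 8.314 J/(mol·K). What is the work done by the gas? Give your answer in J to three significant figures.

W ≈ 8700 J

Adiabatic ⇒ Q = 0, so W_by = −ΔU = nCᵥ(T₁ − T₂).
Cᵥ = 3R/2 = 12.47 J/(mol·K).
W = (4.28)(12.47)(282 − 119) = 8700 J.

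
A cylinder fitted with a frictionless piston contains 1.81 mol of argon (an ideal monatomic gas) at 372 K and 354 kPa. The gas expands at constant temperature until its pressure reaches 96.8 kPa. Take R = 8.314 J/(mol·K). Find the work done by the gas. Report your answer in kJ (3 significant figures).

Isothermal process: W = nRT ln(V₂/V₁) = nRT ln(P₁/P₂).
W = (1.81)(8.314)(372) × ln(354/96.8)
  = 5598 × ln(3.657) = 5598 × 1.297
W_by_gas = 7259 J.

W ≈ 7.26 kJ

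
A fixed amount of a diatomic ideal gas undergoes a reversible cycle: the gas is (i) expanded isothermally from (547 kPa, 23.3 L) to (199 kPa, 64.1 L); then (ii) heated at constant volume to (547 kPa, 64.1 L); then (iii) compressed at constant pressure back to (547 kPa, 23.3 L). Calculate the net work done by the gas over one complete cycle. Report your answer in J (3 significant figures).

Leg (i): W = PᵢVᵢ ln(V_f/Vᵢ) = (12745) ln(64.1/23.3) = 12898 J.
Leg (ii): W = 0.
Leg (iii): W = PΔV = (547)(23.3 − 64.1) = -22318 J.
W_net = 12898 − 22318 = -9420 J.

W_net ≈ -9420 J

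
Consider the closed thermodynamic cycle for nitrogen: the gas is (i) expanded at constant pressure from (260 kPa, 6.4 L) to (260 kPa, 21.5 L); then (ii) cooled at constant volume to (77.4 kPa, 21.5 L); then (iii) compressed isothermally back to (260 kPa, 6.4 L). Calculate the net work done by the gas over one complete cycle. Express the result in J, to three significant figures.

W_net ≈ 1910 J

Leg (i): W = PΔV = (260)(21.5 − 6.4) = 3926 J.
Leg (ii): W = 0.
Leg (iii): W = PᵢVᵢ ln(V_f/Vᵢ) = (1664) ln(6.4/21.5) = -2016 J.
W_net = 3926 − 2016 = 1910 J.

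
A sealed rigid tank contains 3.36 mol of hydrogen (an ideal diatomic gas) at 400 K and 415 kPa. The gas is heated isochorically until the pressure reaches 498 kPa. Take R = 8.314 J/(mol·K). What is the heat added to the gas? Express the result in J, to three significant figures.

Constant volume ⇒ W = 0, so Q = ΔU = nCᵥΔT with Cᵥ = 5R/2 = 20.79 J/(mol·K).
At constant V, T₂/T₁ = P₂/P₁ ⇒ ΔT = T₁(P₂/P₁ − 1) = 400·(498/415 − 1) = 80 K.
ΔU = (3.36)(20.79)(80) = 5587 J.

Q ≈ 5590 J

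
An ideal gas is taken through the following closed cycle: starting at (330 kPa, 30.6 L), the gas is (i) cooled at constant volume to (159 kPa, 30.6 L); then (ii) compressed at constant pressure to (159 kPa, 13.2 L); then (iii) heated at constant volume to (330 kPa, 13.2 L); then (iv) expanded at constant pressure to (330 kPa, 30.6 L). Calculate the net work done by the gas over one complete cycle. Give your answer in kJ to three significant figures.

Constant-volume legs do no work.
W(ii) = (159)(13.2 − 30.6) = -2767 J; W(iv) = (330)(30.6 − 13.2) = 5742 J.
W_net = -2767 + 5742 = 2975 J (the clockwise enclosed area).

W_net ≈ 2.98 kJ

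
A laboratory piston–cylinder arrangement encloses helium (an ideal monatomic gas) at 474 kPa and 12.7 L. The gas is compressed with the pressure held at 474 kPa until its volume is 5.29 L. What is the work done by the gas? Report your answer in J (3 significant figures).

W ≈ -3510 J

Isobaric: W = P ΔV.
W = (474 kPa)(5.29 − 12.7 L) = (474)(-7.41) = -3512 J.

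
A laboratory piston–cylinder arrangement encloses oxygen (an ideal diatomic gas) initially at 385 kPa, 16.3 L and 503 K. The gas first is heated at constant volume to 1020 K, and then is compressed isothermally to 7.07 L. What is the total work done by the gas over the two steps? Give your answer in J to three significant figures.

W_total ≈ -10600 J

Step 1 (isochoric): W = 0 (constant volume).
After step 1: P = 780.7 kPa (V unchanged).
Step 2 (isothermal): W = P₁V₁ ln(V₂/V₁) = (12726) ln(7.07/16.3) = -10630 J.
W_total = 0 − 10630 = -10630 J.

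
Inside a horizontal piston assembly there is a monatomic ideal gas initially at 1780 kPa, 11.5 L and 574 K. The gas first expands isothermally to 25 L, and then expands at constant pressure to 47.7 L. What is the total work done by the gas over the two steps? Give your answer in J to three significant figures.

Step 1 (isothermal): W = P₁V₁ ln(V₂/V₁) = (20470) ln(25/11.5) = 15896 J.
After step 1: P = 818.8 kPa, V = 25 L, T = 574 K.
Step 2 (isobaric): W = PΔV = (818.8 kPa)(47.7 − 25 L) = 18587 J.
W_total = 15896 + 18587 = 34482 J.

W_total ≈ 34500 J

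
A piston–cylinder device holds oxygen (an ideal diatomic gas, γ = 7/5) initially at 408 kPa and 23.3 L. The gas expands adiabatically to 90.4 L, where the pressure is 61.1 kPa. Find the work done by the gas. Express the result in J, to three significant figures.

Adiabatic: W = (P₁V₁ − P₂V₂)/(γ − 1) with γ = 7/5.
P₁V₁ = 9506 J, P₂V₂ = 5523 J.
W = (9506 − 5523) / 0.4 = 9957 J.

W ≈ 9960 J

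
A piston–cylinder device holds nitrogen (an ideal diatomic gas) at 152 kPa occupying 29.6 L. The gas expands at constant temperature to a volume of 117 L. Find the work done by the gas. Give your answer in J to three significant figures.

Isothermal: W = nRT ln(V₂/V₁) = P₁V₁ ln(V₂/V₁).
P₁V₁ = (152 kPa)(29.6 L) = 4499 J.
W = 4499 × ln(117/29.6) = 4499 × 1.374
W_by_gas = 6184 J.

W ≈ 6180 J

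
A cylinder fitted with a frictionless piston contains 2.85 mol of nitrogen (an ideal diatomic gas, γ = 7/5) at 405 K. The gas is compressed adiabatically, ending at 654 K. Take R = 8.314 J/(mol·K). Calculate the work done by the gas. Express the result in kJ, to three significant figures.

W ≈ -14.8 kJ

Adiabatic ⇒ Q = 0, so W_by = −ΔU = nCᵥ(T₁ − T₂).
Cᵥ = 5R/2 = 20.79 J/(mol·K).
W = (2.85)(20.79)(405 − 654) = -14750 J.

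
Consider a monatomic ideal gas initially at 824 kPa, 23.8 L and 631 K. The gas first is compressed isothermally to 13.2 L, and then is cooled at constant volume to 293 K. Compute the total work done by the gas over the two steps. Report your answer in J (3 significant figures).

W_total ≈ -11600 J

Step 1 (isothermal): W = P₁V₁ ln(V₂/V₁) = (19611) ln(13.2/23.8) = -11560 J.
Step 2 (isochoric): W = 0 (constant volume).
W_total = -11560 + 0 = -11560 J.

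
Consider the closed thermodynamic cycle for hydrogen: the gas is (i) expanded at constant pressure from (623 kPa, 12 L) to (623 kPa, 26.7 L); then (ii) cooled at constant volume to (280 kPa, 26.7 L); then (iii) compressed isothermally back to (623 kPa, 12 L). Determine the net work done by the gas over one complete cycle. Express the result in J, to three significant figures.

W_net ≈ 3180 J

Leg (i): W = PΔV = (623)(26.7 − 12) = 9158 J.
Leg (ii): W = 0.
Leg (iii): W = PᵢVᵢ ln(V_f/Vᵢ) = (7476) ln(12/26.7) = -5979 J.
W_net = 9158 − 5979 = 3179 J.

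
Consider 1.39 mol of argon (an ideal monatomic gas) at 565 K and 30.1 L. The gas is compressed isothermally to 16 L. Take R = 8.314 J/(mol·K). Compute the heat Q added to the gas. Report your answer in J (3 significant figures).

Q ≈ -4130 J

Isothermal ⇒ ΔU = 0, so Q = W = nRT ln(V₂/V₁).
Q = (1.39)(8.314)(565) ln(16/30.1) = 6529 × -0.6319 = -4126 J.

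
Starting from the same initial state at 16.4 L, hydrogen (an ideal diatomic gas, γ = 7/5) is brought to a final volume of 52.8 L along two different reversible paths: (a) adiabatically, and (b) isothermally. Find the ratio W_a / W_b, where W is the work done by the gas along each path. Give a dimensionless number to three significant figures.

W_a / W_b ≈ 0.799

Path (a) adiabatic: W = P₁V₁(1 − (V₁/V₂)^(γ−1))/(γ−1) → W_a/(P₁V₁) = 0.9339.
Path (b) isothermal: W = P₁V₁ ln(V₂/V₁) → W_b/(P₁V₁) = 1.169.
W_a / W_b = 0.9339 / 1.169 = 0.7987.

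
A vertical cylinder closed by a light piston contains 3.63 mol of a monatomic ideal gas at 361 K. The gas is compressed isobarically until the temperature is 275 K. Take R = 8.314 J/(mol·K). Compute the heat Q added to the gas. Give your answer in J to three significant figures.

Isobaric: W = nRΔT = (3.63)(8.314)(-86) = -2595 J.
ΔU = nCᵥΔT with Cᵥ = 3R/2: ΔU = (3.63)(12.47)(-86) = -3893 J.
Q = ΔU + W = -3893 − 2595 = -6489 J.

Q ≈ -6490 J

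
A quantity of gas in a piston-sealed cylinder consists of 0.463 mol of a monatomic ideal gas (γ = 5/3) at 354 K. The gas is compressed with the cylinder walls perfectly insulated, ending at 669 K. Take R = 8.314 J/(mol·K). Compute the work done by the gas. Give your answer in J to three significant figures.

W ≈ -1820 J

Adiabatic ⇒ Q = 0, so W_by = −ΔU = nCᵥ(T₁ − T₂).
Cᵥ = 3R/2 = 12.47 J/(mol·K).
W = (0.463)(12.47)(354 − 669) = -1819 J.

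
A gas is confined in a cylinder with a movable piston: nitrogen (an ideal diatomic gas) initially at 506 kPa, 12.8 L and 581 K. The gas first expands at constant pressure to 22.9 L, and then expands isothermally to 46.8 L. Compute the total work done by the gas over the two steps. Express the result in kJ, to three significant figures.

W_total ≈ 13.4 kJ

Step 1 (isobaric): W = PΔV = (506 kPa)(22.9 − 12.8 L) = 5111 J.
After step 1: P = 506 kPa, V = 22.9 L, T = 1039 K.
Step 2 (isothermal): W = P₁V₁ ln(V₂/V₁) = (11587) ln(46.8/22.9) = 8282 J.
W_total = 5111 + 8282 = 13393 J.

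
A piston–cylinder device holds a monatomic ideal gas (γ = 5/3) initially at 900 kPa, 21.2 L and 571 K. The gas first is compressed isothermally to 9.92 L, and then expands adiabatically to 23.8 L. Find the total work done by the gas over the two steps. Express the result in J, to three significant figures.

W_total ≈ -1840 J

Step 1 (isothermal): W = P₁V₁ ln(V₂/V₁) = (19080) ln(9.92/21.2) = -14490 J.
After step 1: P = 1923 kPa, V = 9.92 L, T = 571 K.
Step 2 (adiabatic): W = (P₁V₁ − P₂V₂)/(γ−1) = (19080 − 10646)/0.667 = 12650 J.
W_total = -14490 + 12650 = -1840 J.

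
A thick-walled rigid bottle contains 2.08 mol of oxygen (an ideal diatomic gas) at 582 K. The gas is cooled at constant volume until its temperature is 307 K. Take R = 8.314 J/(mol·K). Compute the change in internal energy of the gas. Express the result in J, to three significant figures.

Constant volume ⇒ W = 0, so Q = ΔU = nCᵥΔT with Cᵥ = 5R/2 = 20.79 J/(mol·K).
ΔU = (2.08)(20.79)(307 − 582) = -11889 J.

ΔU ≈ -11900 J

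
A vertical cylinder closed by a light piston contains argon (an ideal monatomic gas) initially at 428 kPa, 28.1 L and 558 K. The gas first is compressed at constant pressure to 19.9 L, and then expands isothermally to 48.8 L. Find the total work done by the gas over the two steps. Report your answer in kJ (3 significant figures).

Step 1 (isobaric): W = PΔV = (428 kPa)(19.9 − 28.1 L) = -3510 J.
After step 1: P = 428 kPa, V = 19.9 L, T = 395.2 K.
Step 2 (isothermal): W = P₁V₁ ln(V₂/V₁) = (8517) ln(48.8/19.9) = 7640 J.
W_total = -3510 + 7640 = 4130 J.

W_total ≈ 4.13 kJ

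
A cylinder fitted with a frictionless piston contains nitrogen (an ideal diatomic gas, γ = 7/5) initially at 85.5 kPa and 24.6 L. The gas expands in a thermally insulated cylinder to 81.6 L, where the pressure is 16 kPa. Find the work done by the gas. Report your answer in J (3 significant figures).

W ≈ 1990 J

Adiabatic: W = (P₁V₁ − P₂V₂)/(γ − 1) with γ = 7/5.
P₁V₁ = 2103 J, P₂V₂ = 1306 J.
W = (2103 − 1306) / 0.4 = 1994 J.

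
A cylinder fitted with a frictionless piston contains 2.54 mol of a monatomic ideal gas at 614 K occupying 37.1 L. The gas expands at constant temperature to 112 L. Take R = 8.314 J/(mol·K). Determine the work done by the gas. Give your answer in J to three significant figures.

W ≈ 14300 J

Isothermal: W = nRT ln(V₂/V₁).
W = (2.54)(8.314)(614) × ln(112/37.1)
  = 12966 × 1.105
W_by_gas = 14326 J.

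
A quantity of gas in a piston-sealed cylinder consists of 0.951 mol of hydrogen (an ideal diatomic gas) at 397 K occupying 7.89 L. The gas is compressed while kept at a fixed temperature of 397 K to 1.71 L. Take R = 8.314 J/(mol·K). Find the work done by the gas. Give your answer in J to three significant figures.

Isothermal: W = nRT ln(V₂/V₁).
W = (0.951)(8.314)(397) × ln(1.71/7.89)
  = 3139 × -1.529
W_by_gas = -4800 J.

W ≈ -4800 J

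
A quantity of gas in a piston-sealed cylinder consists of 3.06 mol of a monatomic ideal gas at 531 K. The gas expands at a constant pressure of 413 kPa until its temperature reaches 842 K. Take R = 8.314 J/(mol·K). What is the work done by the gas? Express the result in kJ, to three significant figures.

W ≈ 7.91 kJ

Isobaric: W = P ΔV = nR ΔT.
W = (3.06)(8.314)(842 − 531) = 7912 J.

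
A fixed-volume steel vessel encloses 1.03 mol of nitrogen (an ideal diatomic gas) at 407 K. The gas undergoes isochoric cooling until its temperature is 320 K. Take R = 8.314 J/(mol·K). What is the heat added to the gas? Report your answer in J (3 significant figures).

Constant volume ⇒ W = 0, so Q = ΔU = nCᵥΔT with Cᵥ = 5R/2 = 20.79 J/(mol·K).
ΔU = (1.03)(20.79)(320 − 407) = -1863 J.

Q ≈ -1860 J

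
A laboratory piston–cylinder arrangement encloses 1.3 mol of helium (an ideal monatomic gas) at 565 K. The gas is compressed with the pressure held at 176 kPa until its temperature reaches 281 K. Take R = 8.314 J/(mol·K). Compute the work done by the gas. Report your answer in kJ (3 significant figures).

W ≈ -3.07 kJ

Isobaric: W = P ΔV = nR ΔT.
W = (1.3)(8.314)(281 − 565) = -3070 J.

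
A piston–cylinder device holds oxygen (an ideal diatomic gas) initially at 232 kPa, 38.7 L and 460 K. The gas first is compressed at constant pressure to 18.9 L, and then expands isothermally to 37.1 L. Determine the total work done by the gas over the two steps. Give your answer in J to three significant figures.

W_total ≈ -1640 J

Step 1 (isobaric): W = PΔV = (232 kPa)(18.9 − 38.7 L) = -4594 J.
After step 1: P = 232 kPa, V = 18.9 L, T = 224.7 K.
Step 2 (isothermal): W = P₁V₁ ln(V₂/V₁) = (4385) ln(37.1/18.9) = 2957 J.
W_total = -4594 + 2957 = -1636 J.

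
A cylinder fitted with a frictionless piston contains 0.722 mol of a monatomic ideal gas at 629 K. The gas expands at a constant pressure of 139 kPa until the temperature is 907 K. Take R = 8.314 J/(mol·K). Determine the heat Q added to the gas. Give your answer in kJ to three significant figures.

Q ≈ 4.17 kJ

Isobaric: W = nRΔT = (0.722)(8.314)(278) = 1669 J.
ΔU = nCᵥΔT with Cᵥ = 3R/2: ΔU = (0.722)(12.47)(278) = 2503 J.
Q = ΔU + W = 2503 + 1669 = 4172 J.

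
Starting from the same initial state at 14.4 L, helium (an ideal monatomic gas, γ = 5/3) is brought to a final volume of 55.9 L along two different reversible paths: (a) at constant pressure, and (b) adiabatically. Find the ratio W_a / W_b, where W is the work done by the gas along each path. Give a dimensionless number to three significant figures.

Path (a) isobaric: W = P₁(V₂ − V₁) → W_a/(P₁V₁) = 2.882.
Path (b) adiabatic: W = P₁V₁(1 − (V₁/V₂)^(γ−1))/(γ−1) → W_b/(P₁V₁) = 0.8927.
W_a / W_b = 2.882 / 0.8927 = 3.228.

W_a / W_b ≈ 3.23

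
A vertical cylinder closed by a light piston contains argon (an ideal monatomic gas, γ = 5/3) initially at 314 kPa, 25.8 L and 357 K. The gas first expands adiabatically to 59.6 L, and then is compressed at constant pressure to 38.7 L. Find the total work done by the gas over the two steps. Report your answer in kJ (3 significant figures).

Step 1 (adiabatic): W = (P₁V₁ − P₂V₂)/(γ−1) = (8101 − 4636)/0.667 = 5198 J.
After step 1: P = 77.78 kPa, V = 59.6 L, T = 204.3 K.
Step 2 (isobaric): W = PΔV = (77.78 kPa)(38.7 − 59.6 L) = -1626 J.
W_total = 5198 − 1626 = 3572 J.

W_total ≈ 3.57 kJ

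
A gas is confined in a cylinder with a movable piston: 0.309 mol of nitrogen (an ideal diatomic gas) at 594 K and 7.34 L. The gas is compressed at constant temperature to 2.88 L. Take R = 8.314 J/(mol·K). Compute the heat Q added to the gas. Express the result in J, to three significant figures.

Isothermal ⇒ ΔU = 0, so Q = W = nRT ln(V₂/V₁).
Q = (0.309)(8.314)(594) ln(2.88/7.34) = 1526 × -0.9355 = -1428 J.

Q ≈ -1430 J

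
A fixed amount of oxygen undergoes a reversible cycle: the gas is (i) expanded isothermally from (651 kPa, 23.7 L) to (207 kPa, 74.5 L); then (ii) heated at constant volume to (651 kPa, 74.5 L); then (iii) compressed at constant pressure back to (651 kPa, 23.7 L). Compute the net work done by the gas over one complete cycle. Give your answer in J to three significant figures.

Leg (i): W = PᵢVᵢ ln(V_f/Vᵢ) = (15429) ln(74.5/23.7) = 17671 J.
Leg (ii): W = 0.
Leg (iii): W = PΔV = (651)(23.7 − 74.5) = -33071 J.
W_net = 17671 − 33071 = -15400 J.

W_net ≈ -15400 J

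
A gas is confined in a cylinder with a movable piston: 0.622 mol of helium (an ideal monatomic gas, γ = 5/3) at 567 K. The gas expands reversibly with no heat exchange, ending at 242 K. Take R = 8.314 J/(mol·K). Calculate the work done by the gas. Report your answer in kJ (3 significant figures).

Adiabatic ⇒ Q = 0, so W_by = −ΔU = nCᵥ(T₁ − T₂).
Cᵥ = 3R/2 = 12.47 J/(mol·K).
W = (0.622)(12.47)(567 − 242) = 2521 J.

W ≈ 2.52 kJ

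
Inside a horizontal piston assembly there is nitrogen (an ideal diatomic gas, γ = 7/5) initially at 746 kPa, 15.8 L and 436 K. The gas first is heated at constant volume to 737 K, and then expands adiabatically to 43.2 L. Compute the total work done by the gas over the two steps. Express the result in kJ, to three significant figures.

Step 1 (isochoric): W = 0 (constant volume).
After step 1: P = 1261 kPa (V unchanged).
Step 2 (adiabatic): W = (P₁V₁ − P₂V₂)/(γ−1) = (19924 − 13324)/0.4 = 16499 J.
W_total = 0 + 16499 = 16499 J.

W_total ≈ 16.5 kJ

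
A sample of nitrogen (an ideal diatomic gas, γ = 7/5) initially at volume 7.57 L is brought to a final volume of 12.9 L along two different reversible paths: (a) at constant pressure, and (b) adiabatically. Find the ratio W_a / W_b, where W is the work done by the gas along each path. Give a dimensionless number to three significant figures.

W_a / W_b ≈ 1.47

Path (a) isobaric: W = P₁(V₂ − V₁) → W_a/(P₁V₁) = 0.7041.
Path (b) adiabatic: W = P₁V₁(1 − (V₁/V₂)^(γ−1))/(γ−1) → W_b/(P₁V₁) = 0.48.
W_a / W_b = 0.7041 / 0.48 = 1.467.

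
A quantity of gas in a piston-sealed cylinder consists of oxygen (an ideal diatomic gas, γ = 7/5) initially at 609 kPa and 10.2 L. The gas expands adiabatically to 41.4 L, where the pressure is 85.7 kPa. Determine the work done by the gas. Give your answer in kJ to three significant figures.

Adiabatic: W = (P₁V₁ − P₂V₂)/(γ − 1) with γ = 7/5.
P₁V₁ = 6212 J, P₂V₂ = 3548 J.
W = (6212 − 3548) / 0.4 = 6660 J.

W ≈ 6.66 kJ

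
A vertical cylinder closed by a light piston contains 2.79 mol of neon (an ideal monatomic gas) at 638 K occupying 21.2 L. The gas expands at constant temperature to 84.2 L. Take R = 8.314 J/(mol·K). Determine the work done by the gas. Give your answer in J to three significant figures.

W ≈ 20400 J

Isothermal: W = nRT ln(V₂/V₁).
W = (2.79)(8.314)(638) × ln(84.2/21.2)
  = 14799 × 1.379
W_by_gas = 20411 J.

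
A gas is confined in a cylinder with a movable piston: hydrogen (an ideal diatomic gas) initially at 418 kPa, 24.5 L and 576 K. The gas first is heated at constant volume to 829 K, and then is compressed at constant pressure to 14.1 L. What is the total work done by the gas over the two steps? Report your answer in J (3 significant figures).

Step 1 (isochoric): W = 0 (constant volume).
After step 1: P = 601.6 kPa (V unchanged).
Step 2 (isobaric): W = PΔV = (601.6 kPa)(14.1 − 24.5 L) = -6257 J.
W_total = 0 − 6257 = -6257 J.

W_total ≈ -6260 J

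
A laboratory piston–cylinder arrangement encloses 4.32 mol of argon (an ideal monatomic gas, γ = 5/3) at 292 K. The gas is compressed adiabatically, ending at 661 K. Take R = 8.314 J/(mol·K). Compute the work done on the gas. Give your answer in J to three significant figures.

W ≈ 19900 J

Adiabatic ⇒ Q = 0, so W_by = −ΔU = nCᵥ(T₁ − T₂).
Cᵥ = 3R/2 = 12.47 J/(mol·K).
W = (4.32)(12.47)(292 − 661) = -19880 J.
Work on gas = −W_by = 19880 J.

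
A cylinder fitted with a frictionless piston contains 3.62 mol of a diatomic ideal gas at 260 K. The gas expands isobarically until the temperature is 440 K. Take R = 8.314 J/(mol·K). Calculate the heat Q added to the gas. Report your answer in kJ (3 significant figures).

Q ≈ 19.0 kJ

Isobaric: W = nRΔT = (3.62)(8.314)(180) = 5417 J.
ΔU = nCᵥΔT with Cᵥ = 5R/2: ΔU = (3.62)(20.79)(180) = 13544 J.
Q = ΔU + W = 13544 + 5417 = 18961 J.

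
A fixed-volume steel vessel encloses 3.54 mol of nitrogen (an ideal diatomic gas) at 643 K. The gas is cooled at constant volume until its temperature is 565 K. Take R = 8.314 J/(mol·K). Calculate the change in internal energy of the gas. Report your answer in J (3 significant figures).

Constant volume ⇒ W = 0, so Q = ΔU = nCᵥΔT with Cᵥ = 5R/2 = 20.79 J/(mol·K).
ΔU = (3.54)(20.79)(565 − 643) = -5739 J.

ΔU ≈ -5740 J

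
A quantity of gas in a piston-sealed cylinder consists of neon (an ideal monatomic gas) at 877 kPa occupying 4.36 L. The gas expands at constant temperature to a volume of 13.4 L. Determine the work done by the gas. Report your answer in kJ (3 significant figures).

Isothermal: W = nRT ln(V₂/V₁) = P₁V₁ ln(V₂/V₁).
P₁V₁ = (877 kPa)(4.36 L) = 3824 J.
W = 3824 × ln(13.4/4.36) = 3824 × 1.123
W_by_gas = 4293 J.

W ≈ 4.29 kJ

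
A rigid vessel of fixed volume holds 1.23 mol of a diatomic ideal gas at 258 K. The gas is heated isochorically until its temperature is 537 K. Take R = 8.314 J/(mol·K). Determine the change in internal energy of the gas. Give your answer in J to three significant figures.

ΔU ≈ 7130 J

Constant volume ⇒ W = 0, so Q = ΔU = nCᵥΔT with Cᵥ = 5R/2 = 20.79 J/(mol·K).
ΔU = (1.23)(20.79)(537 − 258) = 7133 J.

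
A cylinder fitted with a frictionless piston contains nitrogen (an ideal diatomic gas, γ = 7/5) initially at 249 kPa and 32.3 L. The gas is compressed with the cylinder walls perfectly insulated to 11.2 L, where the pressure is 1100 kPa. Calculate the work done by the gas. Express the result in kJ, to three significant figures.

Adiabatic: W = (P₁V₁ − P₂V₂)/(γ − 1) with γ = 7/5.
P₁V₁ = 8043 J, P₂V₂ = 12320 J.
W = (8043 − 12320) / 0.4 = -10693 J.

W ≈ -10.7 kJ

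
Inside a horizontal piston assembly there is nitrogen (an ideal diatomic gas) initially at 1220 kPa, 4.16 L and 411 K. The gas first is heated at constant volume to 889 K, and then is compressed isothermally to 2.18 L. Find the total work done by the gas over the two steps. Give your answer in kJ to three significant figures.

Step 1 (isochoric): W = 0 (constant volume).
After step 1: P = 2639 kPa (V unchanged).
Step 2 (isothermal): W = P₁V₁ ln(V₂/V₁) = (10978) ln(2.18/4.16) = -7094 J.
W_total = 0 − 7094 = -7094 J.

W_total ≈ -7.09 kJ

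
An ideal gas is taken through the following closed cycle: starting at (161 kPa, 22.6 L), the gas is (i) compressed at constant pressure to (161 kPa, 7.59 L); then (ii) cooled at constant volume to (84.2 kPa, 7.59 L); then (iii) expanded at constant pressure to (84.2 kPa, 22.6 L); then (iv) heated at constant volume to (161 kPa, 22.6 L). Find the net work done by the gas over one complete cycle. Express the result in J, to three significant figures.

Constant-volume legs do no work.
W(i) = (161)(7.59 − 22.6) = -2417 J; W(iii) = (84.2)(22.6 − 7.59) = 1264 J.
W_net = -2417 + 1264 = -1153 J (the counter-clockwise enclosed area).

W_net ≈ -1150 J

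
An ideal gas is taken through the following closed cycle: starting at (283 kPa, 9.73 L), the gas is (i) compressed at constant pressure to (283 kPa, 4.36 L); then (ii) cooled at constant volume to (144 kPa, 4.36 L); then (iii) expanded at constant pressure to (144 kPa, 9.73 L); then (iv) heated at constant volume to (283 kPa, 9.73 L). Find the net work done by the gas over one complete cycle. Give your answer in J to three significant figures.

Constant-volume legs do no work.
W(i) = (283)(4.36 − 9.73) = -1520 J; W(iii) = (144)(9.73 − 4.36) = 773.3 J.
W_net = -1520 + 773.3 = -746.4 J (the counter-clockwise enclosed area).

W_net ≈ -746 J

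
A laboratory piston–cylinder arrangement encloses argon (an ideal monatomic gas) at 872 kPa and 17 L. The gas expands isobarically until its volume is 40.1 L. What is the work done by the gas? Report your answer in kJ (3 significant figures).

W ≈ 20.1 kJ

Isobaric: W = P ΔV.
W = (872 kPa)(40.1 − 17 L) = (872)(23.1) = 20143 J.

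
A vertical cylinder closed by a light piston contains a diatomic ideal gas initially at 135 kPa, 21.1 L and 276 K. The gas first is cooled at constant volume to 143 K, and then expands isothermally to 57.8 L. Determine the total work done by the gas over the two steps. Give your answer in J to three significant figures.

W_total ≈ 1490 J

Step 1 (isochoric): W = 0 (constant volume).
After step 1: P = 69.95 kPa (V unchanged).
Step 2 (isothermal): W = P₁V₁ ln(V₂/V₁) = (1476) ln(57.8/21.1) = 1487 J.
W_total = 0 + 1487 = 1487 J.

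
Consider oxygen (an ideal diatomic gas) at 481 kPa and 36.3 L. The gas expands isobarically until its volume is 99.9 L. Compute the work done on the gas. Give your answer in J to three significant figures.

Isobaric: W = P ΔV.
W = (481 kPa)(99.9 − 36.3 L) = (481)(63.6) = 30592 J.
Work on gas = −W_by = -30592 J.

W ≈ -30600 J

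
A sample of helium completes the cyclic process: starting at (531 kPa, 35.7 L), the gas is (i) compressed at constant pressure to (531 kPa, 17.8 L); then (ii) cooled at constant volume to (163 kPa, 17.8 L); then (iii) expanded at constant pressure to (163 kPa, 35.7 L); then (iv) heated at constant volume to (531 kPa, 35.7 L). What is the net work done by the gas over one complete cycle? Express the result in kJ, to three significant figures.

W_net ≈ -6.59 kJ

Constant-volume legs do no work.
W(i) = (531)(17.8 − 35.7) = -9505 J; W(iii) = (163)(35.7 − 17.8) = 2918 J.
W_net = -9505 + 2918 = -6587 J (the counter-clockwise enclosed area).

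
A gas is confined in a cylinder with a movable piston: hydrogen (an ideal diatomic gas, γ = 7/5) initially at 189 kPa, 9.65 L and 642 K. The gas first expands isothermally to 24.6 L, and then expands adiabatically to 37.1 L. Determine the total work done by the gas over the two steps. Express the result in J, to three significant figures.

W_total ≈ 2400 J

Step 1 (isothermal): W = P₁V₁ ln(V₂/V₁) = (1824) ln(24.6/9.65) = 1707 J.
After step 1: P = 74.14 kPa, V = 24.6 L, T = 642 K.
Step 2 (adiabatic): W = (P₁V₁ − P₂V₂)/(γ−1) = (1824 − 1547)/0.4 = 691 J.
W_total = 1707 + 691 = 2398 J.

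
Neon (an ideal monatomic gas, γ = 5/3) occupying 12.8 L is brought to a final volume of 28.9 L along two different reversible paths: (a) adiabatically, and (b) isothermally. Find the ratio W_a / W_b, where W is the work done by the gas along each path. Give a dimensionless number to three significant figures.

W_a / W_b ≈ 0.772

Path (a) adiabatic: W = P₁V₁(1 − (V₁/V₂)^(γ−1))/(γ−1) → W_a/(P₁V₁) = 0.6284.
Path (b) isothermal: W = P₁V₁ ln(V₂/V₁) → W_b/(P₁V₁) = 0.8144.
W_a / W_b = 0.6284 / 0.8144 = 0.7717.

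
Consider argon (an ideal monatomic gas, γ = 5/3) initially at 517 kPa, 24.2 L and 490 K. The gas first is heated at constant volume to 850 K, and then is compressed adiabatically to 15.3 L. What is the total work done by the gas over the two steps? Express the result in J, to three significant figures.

Step 1 (isochoric): W = 0 (constant volume).
After step 1: P = 896.8 kPa (V unchanged).
Step 2 (adiabatic): W = (P₁V₁ − P₂V₂)/(γ−1) = (21703 − 29463)/0.667 = -11639 J.
W_total = 0 − 11639 = -11639 J.

W_total ≈ -11600 J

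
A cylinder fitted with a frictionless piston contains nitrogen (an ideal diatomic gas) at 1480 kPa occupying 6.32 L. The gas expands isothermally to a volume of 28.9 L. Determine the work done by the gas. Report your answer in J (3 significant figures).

Isothermal: W = nRT ln(V₂/V₁) = P₁V₁ ln(V₂/V₁).
P₁V₁ = (1480 kPa)(6.32 L) = 9354 J.
W = 9354 × ln(28.9/6.32) = 9354 × 1.52
W_by_gas = 14219 J.

W ≈ 14200 J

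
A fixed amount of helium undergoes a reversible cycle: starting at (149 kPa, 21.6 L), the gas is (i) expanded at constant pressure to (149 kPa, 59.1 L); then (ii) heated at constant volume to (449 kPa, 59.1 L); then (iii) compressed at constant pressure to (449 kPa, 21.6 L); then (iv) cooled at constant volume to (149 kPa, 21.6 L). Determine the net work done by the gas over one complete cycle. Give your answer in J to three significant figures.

W_net ≈ -11200 J

Constant-volume legs do no work.
W(i) = (149)(59.1 − 21.6) = 5588 J; W(iii) = (449)(21.6 − 59.1) = -16838 J.
W_net = 5588 − 16838 = -11250 J (the counter-clockwise enclosed area).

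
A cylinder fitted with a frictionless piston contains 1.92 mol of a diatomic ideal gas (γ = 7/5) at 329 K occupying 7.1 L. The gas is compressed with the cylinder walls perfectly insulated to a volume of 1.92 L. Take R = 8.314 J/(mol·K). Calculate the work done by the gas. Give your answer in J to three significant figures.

Adiabatic: TV^(γ−1) = const with γ = 7/5.
T₂ = T₁ (V₁/V₂)^(γ−1) = 329 × (7.1/1.92)^0.4 = 329 × 1.687 = 555.1 K.
W_by = nCᵥ(T₁ − T₂) = (1.92)(20.79)(329 − 555.1) = -9023 J.

W ≈ -9020 J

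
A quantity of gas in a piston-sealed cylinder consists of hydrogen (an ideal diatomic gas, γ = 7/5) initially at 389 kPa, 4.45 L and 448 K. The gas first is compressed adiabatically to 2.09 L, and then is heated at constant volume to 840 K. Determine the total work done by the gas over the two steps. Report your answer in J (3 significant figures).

W_total ≈ -1530 J

Step 1 (adiabatic): W = (P₁V₁ − P₂V₂)/(γ−1) = (1731 − 2342)/0.4 = -1527 J.
Step 2 (isochoric): W = 0 (constant volume).
W_total = -1527 + 0 = -1527 J.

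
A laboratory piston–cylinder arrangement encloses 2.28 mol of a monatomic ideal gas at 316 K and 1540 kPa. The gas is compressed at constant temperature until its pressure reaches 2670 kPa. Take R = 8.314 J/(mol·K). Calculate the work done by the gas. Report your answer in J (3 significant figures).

Isothermal process: W = nRT ln(V₂/V₁) = nRT ln(P₁/P₂).
W = (2.28)(8.314)(316) × ln(1540/2670)
  = 5990 × ln(0.5768) = 5990 × -0.5503
W_by_gas = -3296 J.

W ≈ -3300 J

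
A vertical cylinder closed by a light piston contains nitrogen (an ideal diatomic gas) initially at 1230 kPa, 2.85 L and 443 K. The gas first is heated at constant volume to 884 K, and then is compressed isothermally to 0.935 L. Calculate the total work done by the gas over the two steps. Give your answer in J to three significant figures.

Step 1 (isochoric): W = 0 (constant volume).
After step 1: P = 2454 kPa (V unchanged).
Step 2 (isothermal): W = P₁V₁ ln(V₂/V₁) = (6995) ln(0.935/2.85) = -7796 J.
W_total = 0 − 7796 = -7796 J.

W_total ≈ -7800 J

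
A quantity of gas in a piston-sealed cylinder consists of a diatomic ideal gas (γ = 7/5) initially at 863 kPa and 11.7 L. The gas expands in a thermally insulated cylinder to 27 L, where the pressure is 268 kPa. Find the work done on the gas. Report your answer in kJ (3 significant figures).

Adiabatic: W = (P₁V₁ − P₂V₂)/(γ − 1) with γ = 7/5.
P₁V₁ = 10097 J, P₂V₂ = 7236 J.
W = (10097 − 7236) / 0.4 = 7153 J.
Work on gas = −W_by = -7153 J.

W ≈ -7.15 kJ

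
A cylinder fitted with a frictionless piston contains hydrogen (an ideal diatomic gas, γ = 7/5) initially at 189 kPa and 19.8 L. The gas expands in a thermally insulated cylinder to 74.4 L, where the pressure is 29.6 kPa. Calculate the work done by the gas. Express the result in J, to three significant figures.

W ≈ 3850 J

Adiabatic: W = (P₁V₁ − P₂V₂)/(γ − 1) with γ = 7/5.
P₁V₁ = 3742 J, P₂V₂ = 2202 J.
W = (3742 − 2202) / 0.4 = 3850 J.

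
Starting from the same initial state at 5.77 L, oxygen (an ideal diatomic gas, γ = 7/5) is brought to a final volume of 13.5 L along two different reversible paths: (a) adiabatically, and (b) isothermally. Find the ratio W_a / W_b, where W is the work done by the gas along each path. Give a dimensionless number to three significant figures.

W_a / W_b ≈ 0.848

Path (a) adiabatic: W = P₁V₁(1 − (V₁/V₂)^(γ−1))/(γ−1) → W_a/(P₁V₁) = 0.7206.
Path (b) isothermal: W = P₁V₁ ln(V₂/V₁) → W_b/(P₁V₁) = 0.85.
W_a / W_b = 0.7206 / 0.85 = 0.8477.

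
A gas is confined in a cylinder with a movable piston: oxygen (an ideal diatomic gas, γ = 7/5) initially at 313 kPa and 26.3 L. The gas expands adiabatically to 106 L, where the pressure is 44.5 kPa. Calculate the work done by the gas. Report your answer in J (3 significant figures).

W ≈ 8790 J

Adiabatic: W = (P₁V₁ − P₂V₂)/(γ − 1) with γ = 7/5.
P₁V₁ = 8232 J, P₂V₂ = 4717 J.
W = (8232 − 4717) / 0.4 = 8787 J.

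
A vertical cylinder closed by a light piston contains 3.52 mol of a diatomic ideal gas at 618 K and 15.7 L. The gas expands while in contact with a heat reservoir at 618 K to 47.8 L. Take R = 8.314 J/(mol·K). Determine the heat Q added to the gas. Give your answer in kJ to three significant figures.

Q ≈ 20.1 kJ

Isothermal ⇒ ΔU = 0, so Q = W = nRT ln(V₂/V₁).
Q = (3.52)(8.314)(618) ln(47.8/15.7) = 18086 × 1.113 = 20136 J.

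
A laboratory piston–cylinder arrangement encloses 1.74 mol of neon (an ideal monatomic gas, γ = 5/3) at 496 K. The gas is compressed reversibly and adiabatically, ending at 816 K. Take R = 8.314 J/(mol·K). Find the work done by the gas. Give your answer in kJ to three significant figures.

W ≈ -6.94 kJ

Adiabatic ⇒ Q = 0, so W_by = −ΔU = nCᵥ(T₁ − T₂).
Cᵥ = 3R/2 = 12.47 J/(mol·K).
W = (1.74)(12.47)(496 − 816) = -6944 J.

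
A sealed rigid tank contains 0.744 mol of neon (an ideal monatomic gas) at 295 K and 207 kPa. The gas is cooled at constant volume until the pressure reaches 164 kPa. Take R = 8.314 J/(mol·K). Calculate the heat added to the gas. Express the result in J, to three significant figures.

Constant volume ⇒ W = 0, so Q = ΔU = nCᵥΔT with Cᵥ = 3R/2 = 12.47 J/(mol·K).
At constant V, T₂/T₁ = P₂/P₁ ⇒ ΔT = T₁(P₂/P₁ − 1) = 295·(164/207 − 1) = -61.28 K.
ΔU = (0.744)(12.47)(-61.28) = -568.6 J.

Q ≈ -569 J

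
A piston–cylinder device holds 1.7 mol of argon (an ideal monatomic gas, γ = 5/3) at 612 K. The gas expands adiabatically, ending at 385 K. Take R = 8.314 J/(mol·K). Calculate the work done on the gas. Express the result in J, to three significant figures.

Adiabatic ⇒ Q = 0, so W_by = −ΔU = nCᵥ(T₁ − T₂).
Cᵥ = 3R/2 = 12.47 J/(mol·K).
W = (1.7)(12.47)(612 − 385) = 4813 J.
Work on gas = −W_by = -4813 J.

W ≈ -4810 J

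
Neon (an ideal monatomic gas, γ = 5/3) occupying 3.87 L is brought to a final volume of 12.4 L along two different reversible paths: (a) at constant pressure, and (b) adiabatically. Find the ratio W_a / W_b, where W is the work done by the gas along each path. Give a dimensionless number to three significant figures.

Path (a) isobaric: W = P₁(V₂ − V₁) → W_a/(P₁V₁) = 2.204.
Path (b) adiabatic: W = P₁V₁(1 − (V₁/V₂)^(γ−1))/(γ−1) → W_b/(P₁V₁) = 0.8098.
W_a / W_b = 2.204 / 0.8098 = 2.722.

W_a / W_b ≈ 2.72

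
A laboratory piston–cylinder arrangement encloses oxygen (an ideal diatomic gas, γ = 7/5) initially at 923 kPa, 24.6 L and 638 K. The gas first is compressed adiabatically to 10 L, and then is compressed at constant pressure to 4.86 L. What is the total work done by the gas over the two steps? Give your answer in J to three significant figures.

Step 1 (adiabatic): W = (P₁V₁ − P₂V₂)/(γ−1) = (22706 − 32547)/0.4 = -24603 J.
After step 1: P = 3255 kPa, V = 10 L, T = 914.5 K.
Step 2 (isobaric): W = PΔV = (3255 kPa)(4.86 − 10 L) = -16729 J.
W_total = -24603 − 16729 = -41332 J.

W_total ≈ -41300 J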